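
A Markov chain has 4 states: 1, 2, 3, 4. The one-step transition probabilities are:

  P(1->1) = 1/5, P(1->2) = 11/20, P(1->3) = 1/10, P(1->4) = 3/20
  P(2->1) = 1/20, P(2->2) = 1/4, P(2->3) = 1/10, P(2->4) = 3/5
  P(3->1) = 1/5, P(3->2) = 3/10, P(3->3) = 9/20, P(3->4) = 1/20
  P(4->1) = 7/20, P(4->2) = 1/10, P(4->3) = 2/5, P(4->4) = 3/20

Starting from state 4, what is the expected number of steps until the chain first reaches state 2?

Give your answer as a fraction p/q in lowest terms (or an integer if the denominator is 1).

Let h_i = expected steps to first reach 2 from state i.
Boundary: h_2 = 0.
First-step equations for the other states:
  h_1 = 1 + 1/5*h_1 + 11/20*h_2 + 1/10*h_3 + 3/20*h_4
  h_3 = 1 + 1/5*h_1 + 3/10*h_2 + 9/20*h_3 + 1/20*h_4
  h_4 = 1 + 7/20*h_1 + 1/10*h_2 + 2/5*h_3 + 3/20*h_4

Substituting h_2 = 0 and rearranging gives the linear system (I - Q) h = 1:
  [4/5, -1/10, -3/20] . (h_1, h_3, h_4) = 1
  [-1/5, 11/20, -1/20] . (h_1, h_3, h_4) = 1
  [-7/20, -2/5, 17/20] . (h_1, h_3, h_4) = 1

Solving yields:
  h_1 = 5440/2387
  h_3 = 7080/2387
  h_4 = 8380/2387

Starting state is 4, so the expected hitting time is h_4 = 8380/2387.

Answer: 8380/2387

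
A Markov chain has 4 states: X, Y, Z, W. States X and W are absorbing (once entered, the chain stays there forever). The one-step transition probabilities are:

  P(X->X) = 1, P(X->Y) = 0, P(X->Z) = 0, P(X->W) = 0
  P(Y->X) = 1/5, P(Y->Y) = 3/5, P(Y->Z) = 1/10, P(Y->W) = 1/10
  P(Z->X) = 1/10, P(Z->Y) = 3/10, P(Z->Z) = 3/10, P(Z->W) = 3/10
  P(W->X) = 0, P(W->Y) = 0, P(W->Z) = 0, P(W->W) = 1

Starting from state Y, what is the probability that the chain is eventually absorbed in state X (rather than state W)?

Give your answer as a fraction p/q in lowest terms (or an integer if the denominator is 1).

Answer: 3/5

Derivation:
Let a_i = P(absorbed in X | start in state i).
Boundary conditions: a_X = 1, a_W = 0.
For each transient state i, a_i = sum_j P(i->j) * a_j:
  a_Y = 1/5*a_X + 3/5*a_Y + 1/10*a_Z + 1/10*a_W
  a_Z = 1/10*a_X + 3/10*a_Y + 3/10*a_Z + 3/10*a_W

Substituting a_X = 1 and a_W = 0, rearrange to (I - Q) a = r where r[i] = P(i -> X):
  [2/5, -1/10] . (a_Y, a_Z) = 1/5
  [-3/10, 7/10] . (a_Y, a_Z) = 1/10

Solving yields:
  a_Y = 3/5
  a_Z = 2/5

Starting state is Y, so the absorption probability is a_Y = 3/5.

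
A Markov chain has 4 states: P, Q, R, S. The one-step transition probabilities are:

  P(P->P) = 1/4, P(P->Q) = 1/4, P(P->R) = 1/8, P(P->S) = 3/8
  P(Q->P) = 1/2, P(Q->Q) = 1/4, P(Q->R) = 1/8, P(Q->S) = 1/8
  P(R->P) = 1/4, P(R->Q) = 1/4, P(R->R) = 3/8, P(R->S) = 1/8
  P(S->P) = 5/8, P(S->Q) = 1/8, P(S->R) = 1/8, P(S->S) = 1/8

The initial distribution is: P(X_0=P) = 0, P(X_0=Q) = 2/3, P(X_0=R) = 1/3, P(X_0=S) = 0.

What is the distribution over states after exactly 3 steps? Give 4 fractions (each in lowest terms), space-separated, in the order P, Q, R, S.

Answer: 101/256 85/384 65/384 55/256

Derivation:
Propagating the distribution step by step (d_{t+1} = d_t * P):
d_0 = (P=0, Q=2/3, R=1/3, S=0)
  d_1[P] = 0*1/4 + 2/3*1/2 + 1/3*1/4 + 0*5/8 = 5/12
  d_1[Q] = 0*1/4 + 2/3*1/4 + 1/3*1/4 + 0*1/8 = 1/4
  d_1[R] = 0*1/8 + 2/3*1/8 + 1/3*3/8 + 0*1/8 = 5/24
  d_1[S] = 0*3/8 + 2/3*1/8 + 1/3*1/8 + 0*1/8 = 1/8
d_1 = (P=5/12, Q=1/4, R=5/24, S=1/8)
  d_2[P] = 5/12*1/4 + 1/4*1/2 + 5/24*1/4 + 1/8*5/8 = 23/64
  d_2[Q] = 5/12*1/4 + 1/4*1/4 + 5/24*1/4 + 1/8*1/8 = 15/64
  d_2[R] = 5/12*1/8 + 1/4*1/8 + 5/24*3/8 + 1/8*1/8 = 17/96
  d_2[S] = 5/12*3/8 + 1/4*1/8 + 5/24*1/8 + 1/8*1/8 = 11/48
d_2 = (P=23/64, Q=15/64, R=17/96, S=11/48)
  d_3[P] = 23/64*1/4 + 15/64*1/2 + 17/96*1/4 + 11/48*5/8 = 101/256
  d_3[Q] = 23/64*1/4 + 15/64*1/4 + 17/96*1/4 + 11/48*1/8 = 85/384
  d_3[R] = 23/64*1/8 + 15/64*1/8 + 17/96*3/8 + 11/48*1/8 = 65/384
  d_3[S] = 23/64*3/8 + 15/64*1/8 + 17/96*1/8 + 11/48*1/8 = 55/256
d_3 = (P=101/256, Q=85/384, R=65/384, S=55/256)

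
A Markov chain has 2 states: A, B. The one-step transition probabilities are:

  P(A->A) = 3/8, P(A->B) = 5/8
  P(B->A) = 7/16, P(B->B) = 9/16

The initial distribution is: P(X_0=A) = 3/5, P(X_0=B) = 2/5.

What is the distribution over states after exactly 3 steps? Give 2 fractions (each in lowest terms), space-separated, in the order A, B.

Propagating the distribution step by step (d_{t+1} = d_t * P):
d_0 = (A=3/5, B=2/5)
  d_1[A] = 3/5*3/8 + 2/5*7/16 = 2/5
  d_1[B] = 3/5*5/8 + 2/5*9/16 = 3/5
d_1 = (A=2/5, B=3/5)
  d_2[A] = 2/5*3/8 + 3/5*7/16 = 33/80
  d_2[B] = 2/5*5/8 + 3/5*9/16 = 47/80
d_2 = (A=33/80, B=47/80)
  d_3[A] = 33/80*3/8 + 47/80*7/16 = 527/1280
  d_3[B] = 33/80*5/8 + 47/80*9/16 = 753/1280
d_3 = (A=527/1280, B=753/1280)

Answer: 527/1280 753/1280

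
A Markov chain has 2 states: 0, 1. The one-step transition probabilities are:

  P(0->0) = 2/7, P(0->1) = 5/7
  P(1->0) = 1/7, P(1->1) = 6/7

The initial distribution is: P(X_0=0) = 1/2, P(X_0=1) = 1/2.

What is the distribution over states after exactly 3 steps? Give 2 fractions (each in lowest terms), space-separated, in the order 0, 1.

Answer: 115/686 571/686

Derivation:
Propagating the distribution step by step (d_{t+1} = d_t * P):
d_0 = (0=1/2, 1=1/2)
  d_1[0] = 1/2*2/7 + 1/2*1/7 = 3/14
  d_1[1] = 1/2*5/7 + 1/2*6/7 = 11/14
d_1 = (0=3/14, 1=11/14)
  d_2[0] = 3/14*2/7 + 11/14*1/7 = 17/98
  d_2[1] = 3/14*5/7 + 11/14*6/7 = 81/98
d_2 = (0=17/98, 1=81/98)
  d_3[0] = 17/98*2/7 + 81/98*1/7 = 115/686
  d_3[1] = 17/98*5/7 + 81/98*6/7 = 571/686
d_3 = (0=115/686, 1=571/686)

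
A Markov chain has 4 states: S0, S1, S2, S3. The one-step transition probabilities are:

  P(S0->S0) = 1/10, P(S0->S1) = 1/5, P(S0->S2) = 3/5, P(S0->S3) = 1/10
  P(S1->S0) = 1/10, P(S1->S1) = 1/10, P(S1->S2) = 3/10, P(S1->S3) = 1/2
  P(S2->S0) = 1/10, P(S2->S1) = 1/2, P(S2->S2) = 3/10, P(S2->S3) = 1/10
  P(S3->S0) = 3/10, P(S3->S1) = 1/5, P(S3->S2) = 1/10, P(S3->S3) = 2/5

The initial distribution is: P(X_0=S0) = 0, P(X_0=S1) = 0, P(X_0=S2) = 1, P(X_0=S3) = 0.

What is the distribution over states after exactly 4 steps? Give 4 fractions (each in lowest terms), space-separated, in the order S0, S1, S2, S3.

Answer: 159/1000 2541/10000 727/2500 2961/10000

Derivation:
Propagating the distribution step by step (d_{t+1} = d_t * P):
d_0 = (S0=0, S1=0, S2=1, S3=0)
  d_1[S0] = 0*1/10 + 0*1/10 + 1*1/10 + 0*3/10 = 1/10
  d_1[S1] = 0*1/5 + 0*1/10 + 1*1/2 + 0*1/5 = 1/2
  d_1[S2] = 0*3/5 + 0*3/10 + 1*3/10 + 0*1/10 = 3/10
  d_1[S3] = 0*1/10 + 0*1/2 + 1*1/10 + 0*2/5 = 1/10
d_1 = (S0=1/10, S1=1/2, S2=3/10, S3=1/10)
  d_2[S0] = 1/10*1/10 + 1/2*1/10 + 3/10*1/10 + 1/10*3/10 = 3/25
  d_2[S1] = 1/10*1/5 + 1/2*1/10 + 3/10*1/2 + 1/10*1/5 = 6/25
  d_2[S2] = 1/10*3/5 + 1/2*3/10 + 3/10*3/10 + 1/10*1/10 = 31/100
  d_2[S3] = 1/10*1/10 + 1/2*1/2 + 3/10*1/10 + 1/10*2/5 = 33/100
d_2 = (S0=3/25, S1=6/25, S2=31/100, S3=33/100)
  d_3[S0] = 3/25*1/10 + 6/25*1/10 + 31/100*1/10 + 33/100*3/10 = 83/500
  d_3[S1] = 3/25*1/5 + 6/25*1/10 + 31/100*1/2 + 33/100*1/5 = 269/1000
  d_3[S2] = 3/25*3/5 + 6/25*3/10 + 31/100*3/10 + 33/100*1/10 = 27/100
  d_3[S3] = 3/25*1/10 + 6/25*1/2 + 31/100*1/10 + 33/100*2/5 = 59/200
d_3 = (S0=83/500, S1=269/1000, S2=27/100, S3=59/200)
  d_4[S0] = 83/500*1/10 + 269/1000*1/10 + 27/100*1/10 + 59/200*3/10 = 159/1000
  d_4[S1] = 83/500*1/5 + 269/1000*1/10 + 27/100*1/2 + 59/200*1/5 = 2541/10000
  d_4[S2] = 83/500*3/5 + 269/1000*3/10 + 27/100*3/10 + 59/200*1/10 = 727/2500
  d_4[S3] = 83/500*1/10 + 269/1000*1/2 + 27/100*1/10 + 59/200*2/5 = 2961/10000
d_4 = (S0=159/1000, S1=2541/10000, S2=727/2500, S3=2961/10000)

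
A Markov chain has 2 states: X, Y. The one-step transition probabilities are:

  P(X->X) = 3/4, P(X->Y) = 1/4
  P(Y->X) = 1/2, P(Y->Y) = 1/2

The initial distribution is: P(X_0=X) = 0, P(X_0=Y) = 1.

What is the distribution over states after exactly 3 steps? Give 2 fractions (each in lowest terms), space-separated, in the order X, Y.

Propagating the distribution step by step (d_{t+1} = d_t * P):
d_0 = (X=0, Y=1)
  d_1[X] = 0*3/4 + 1*1/2 = 1/2
  d_1[Y] = 0*1/4 + 1*1/2 = 1/2
d_1 = (X=1/2, Y=1/2)
  d_2[X] = 1/2*3/4 + 1/2*1/2 = 5/8
  d_2[Y] = 1/2*1/4 + 1/2*1/2 = 3/8
d_2 = (X=5/8, Y=3/8)
  d_3[X] = 5/8*3/4 + 3/8*1/2 = 21/32
  d_3[Y] = 5/8*1/4 + 3/8*1/2 = 11/32
d_3 = (X=21/32, Y=11/32)

Answer: 21/32 11/32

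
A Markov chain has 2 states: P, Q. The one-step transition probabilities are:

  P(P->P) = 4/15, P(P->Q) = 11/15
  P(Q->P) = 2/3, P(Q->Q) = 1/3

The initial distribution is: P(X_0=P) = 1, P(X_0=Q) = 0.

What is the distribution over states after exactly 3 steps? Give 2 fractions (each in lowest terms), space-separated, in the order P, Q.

Answer: 166/375 209/375

Derivation:
Propagating the distribution step by step (d_{t+1} = d_t * P):
d_0 = (P=1, Q=0)
  d_1[P] = 1*4/15 + 0*2/3 = 4/15
  d_1[Q] = 1*11/15 + 0*1/3 = 11/15
d_1 = (P=4/15, Q=11/15)
  d_2[P] = 4/15*4/15 + 11/15*2/3 = 14/25
  d_2[Q] = 4/15*11/15 + 11/15*1/3 = 11/25
d_2 = (P=14/25, Q=11/25)
  d_3[P] = 14/25*4/15 + 11/25*2/3 = 166/375
  d_3[Q] = 14/25*11/15 + 11/25*1/3 = 209/375
d_3 = (P=166/375, Q=209/375)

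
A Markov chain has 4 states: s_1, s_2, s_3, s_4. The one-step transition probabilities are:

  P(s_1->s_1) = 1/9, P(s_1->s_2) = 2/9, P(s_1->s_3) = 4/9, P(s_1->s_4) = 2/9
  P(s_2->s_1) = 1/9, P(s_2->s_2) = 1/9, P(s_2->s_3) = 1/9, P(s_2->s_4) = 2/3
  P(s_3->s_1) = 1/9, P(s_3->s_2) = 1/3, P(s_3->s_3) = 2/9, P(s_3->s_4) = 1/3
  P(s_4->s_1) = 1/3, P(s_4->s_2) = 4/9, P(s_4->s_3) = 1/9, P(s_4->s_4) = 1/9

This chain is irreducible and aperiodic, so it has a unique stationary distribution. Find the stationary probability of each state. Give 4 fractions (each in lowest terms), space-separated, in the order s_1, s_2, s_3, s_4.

The stationary distribution satisfies pi = pi * P, i.e.:
  pi_s_1 = 1/9*pi_s_1 + 1/9*pi_s_2 + 1/9*pi_s_3 + 1/3*pi_s_4
  pi_s_2 = 2/9*pi_s_1 + 1/9*pi_s_2 + 1/3*pi_s_3 + 4/9*pi_s_4
  pi_s_3 = 4/9*pi_s_1 + 1/9*pi_s_2 + 2/9*pi_s_3 + 1/9*pi_s_4
  pi_s_4 = 2/9*pi_s_1 + 2/3*pi_s_2 + 1/3*pi_s_3 + 1/9*pi_s_4
with normalization: pi_s_1 + pi_s_2 + pi_s_3 + pi_s_4 = 1.

Using the first 3 balance equations plus normalization, the linear system A*pi = b is:
  [-8/9, 1/9, 1/9, 1/3] . pi = 0
  [2/9, -8/9, 1/3, 4/9] . pi = 0
  [4/9, 1/9, -7/9, 1/9] . pi = 0
  [1, 1, 1, 1] . pi = 1

Solving yields:
  pi_s_1 = 101/545
  pi_s_2 = 156/545
  pi_s_3 = 106/545
  pi_s_4 = 182/545

Verification (pi * P):
  101/545*1/9 + 156/545*1/9 + 106/545*1/9 + 182/545*1/3 = 101/545 = pi_s_1  (ok)
  101/545*2/9 + 156/545*1/9 + 106/545*1/3 + 182/545*4/9 = 156/545 = pi_s_2  (ok)
  101/545*4/9 + 156/545*1/9 + 106/545*2/9 + 182/545*1/9 = 106/545 = pi_s_3  (ok)
  101/545*2/9 + 156/545*2/3 + 106/545*1/3 + 182/545*1/9 = 182/545 = pi_s_4  (ok)

Answer: 101/545 156/545 106/545 182/545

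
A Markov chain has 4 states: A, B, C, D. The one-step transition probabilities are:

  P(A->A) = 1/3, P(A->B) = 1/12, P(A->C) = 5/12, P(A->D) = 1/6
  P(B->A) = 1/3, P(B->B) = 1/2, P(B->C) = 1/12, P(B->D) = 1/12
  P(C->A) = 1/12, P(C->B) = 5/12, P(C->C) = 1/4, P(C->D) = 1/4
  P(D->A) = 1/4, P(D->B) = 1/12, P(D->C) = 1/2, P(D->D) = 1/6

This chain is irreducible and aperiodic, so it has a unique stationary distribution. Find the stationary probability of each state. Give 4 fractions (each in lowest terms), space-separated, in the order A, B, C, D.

Answer: 68/273 83/273 11/39 15/91

Derivation:
The stationary distribution satisfies pi = pi * P, i.e.:
  pi_A = 1/3*pi_A + 1/3*pi_B + 1/12*pi_C + 1/4*pi_D
  pi_B = 1/12*pi_A + 1/2*pi_B + 5/12*pi_C + 1/12*pi_D
  pi_C = 5/12*pi_A + 1/12*pi_B + 1/4*pi_C + 1/2*pi_D
  pi_D = 1/6*pi_A + 1/12*pi_B + 1/4*pi_C + 1/6*pi_D
with normalization: pi_A + pi_B + pi_C + pi_D = 1.

Using the first 3 balance equations plus normalization, the linear system A*pi = b is:
  [-2/3, 1/3, 1/12, 1/4] . pi = 0
  [1/12, -1/2, 5/12, 1/12] . pi = 0
  [5/12, 1/12, -3/4, 1/2] . pi = 0
  [1, 1, 1, 1] . pi = 1

Solving yields:
  pi_A = 68/273
  pi_B = 83/273
  pi_C = 11/39
  pi_D = 15/91

Verification (pi * P):
  68/273*1/3 + 83/273*1/3 + 11/39*1/12 + 15/91*1/4 = 68/273 = pi_A  (ok)
  68/273*1/12 + 83/273*1/2 + 11/39*5/12 + 15/91*1/12 = 83/273 = pi_B  (ok)
  68/273*5/12 + 83/273*1/12 + 11/39*1/4 + 15/91*1/2 = 11/39 = pi_C  (ok)
  68/273*1/6 + 83/273*1/12 + 11/39*1/4 + 15/91*1/6 = 15/91 = pi_D  (ok)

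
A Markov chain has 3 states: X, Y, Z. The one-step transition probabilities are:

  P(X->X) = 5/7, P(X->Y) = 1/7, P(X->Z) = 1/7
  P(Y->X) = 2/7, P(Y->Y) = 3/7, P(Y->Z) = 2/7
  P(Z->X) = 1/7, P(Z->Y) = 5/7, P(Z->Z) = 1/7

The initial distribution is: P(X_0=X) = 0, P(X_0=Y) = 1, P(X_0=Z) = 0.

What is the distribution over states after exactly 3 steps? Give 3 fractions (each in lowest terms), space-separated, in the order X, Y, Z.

Propagating the distribution step by step (d_{t+1} = d_t * P):
d_0 = (X=0, Y=1, Z=0)
  d_1[X] = 0*5/7 + 1*2/7 + 0*1/7 = 2/7
  d_1[Y] = 0*1/7 + 1*3/7 + 0*5/7 = 3/7
  d_1[Z] = 0*1/7 + 1*2/7 + 0*1/7 = 2/7
d_1 = (X=2/7, Y=3/7, Z=2/7)
  d_2[X] = 2/7*5/7 + 3/7*2/7 + 2/7*1/7 = 18/49
  d_2[Y] = 2/7*1/7 + 3/7*3/7 + 2/7*5/7 = 3/7
  d_2[Z] = 2/7*1/7 + 3/7*2/7 + 2/7*1/7 = 10/49
d_2 = (X=18/49, Y=3/7, Z=10/49)
  d_3[X] = 18/49*5/7 + 3/7*2/7 + 10/49*1/7 = 142/343
  d_3[Y] = 18/49*1/7 + 3/7*3/7 + 10/49*5/7 = 131/343
  d_3[Z] = 18/49*1/7 + 3/7*2/7 + 10/49*1/7 = 10/49
d_3 = (X=142/343, Y=131/343, Z=10/49)

Answer: 142/343 131/343 10/49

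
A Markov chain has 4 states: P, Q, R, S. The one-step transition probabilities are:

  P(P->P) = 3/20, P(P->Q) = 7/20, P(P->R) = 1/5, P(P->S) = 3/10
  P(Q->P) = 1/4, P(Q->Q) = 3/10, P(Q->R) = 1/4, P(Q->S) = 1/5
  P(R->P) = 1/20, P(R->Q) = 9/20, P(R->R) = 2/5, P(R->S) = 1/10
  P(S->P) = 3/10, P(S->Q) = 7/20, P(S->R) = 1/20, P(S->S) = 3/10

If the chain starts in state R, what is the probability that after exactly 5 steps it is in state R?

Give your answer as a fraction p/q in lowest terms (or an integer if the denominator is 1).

Computing P^5 by repeated multiplication:
P^1 =
  P: [3/20, 7/20, 1/5, 3/10]
  Q: [1/4, 3/10, 1/4, 1/5]
  R: [1/20, 9/20, 2/5, 1/10]
  S: [3/10, 7/20, 1/20, 3/10]
P^2 =
  P: [21/100, 141/400, 17/80, 9/40]
  Q: [37/200, 9/25, 47/200, 11/50]
  R: [17/100, 147/400, 23/80, 7/40]
  S: [9/40, 27/80, 73/400, 51/200]
P^3 =
  P: [791/4000, 2829/8000, 1811/8000, 889/4000]
  Q: [391/2000, 711/2000, 29/125, 217/1000]
  R: [737/4000, 2883/8000, 1997/8000, 823/4000]
  S: [163/800, 2811/8000, 1721/8000, 919/4000]
P^4 =
  P: [3137/16000, 56793/160000, 36739/160000, 17549/80000]
  Q: [1949/10000, 14217/40000, 1853/8000, 4361/20000]
  R: [3071/16000, 57111/160000, 37933/160000, 17123/80000]
  S: [15847/80000, 56631/160000, 36181/160000, 17747/80000]
P^5 =
  P: [312701/1600000, 227337/640000, 147691/640000, 349729/1600000]
  Q: [15607/80000, 284313/800000, 185111/800000, 87253/400000]
  R: [310547/1600000, 227751/640000, 149221/640000, 347023/1600000]
  S: [313691/1600000, 1135731/3200000, 734873/3200000, 351007/1600000]

(P^5)[R -> R] = 149221/640000

Answer: 149221/640000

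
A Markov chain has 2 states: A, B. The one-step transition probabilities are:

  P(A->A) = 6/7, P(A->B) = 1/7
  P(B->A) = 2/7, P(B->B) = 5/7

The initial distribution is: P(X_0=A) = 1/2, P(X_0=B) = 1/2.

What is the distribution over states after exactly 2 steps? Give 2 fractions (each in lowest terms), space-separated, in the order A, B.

Propagating the distribution step by step (d_{t+1} = d_t * P):
d_0 = (A=1/2, B=1/2)
  d_1[A] = 1/2*6/7 + 1/2*2/7 = 4/7
  d_1[B] = 1/2*1/7 + 1/2*5/7 = 3/7
d_1 = (A=4/7, B=3/7)
  d_2[A] = 4/7*6/7 + 3/7*2/7 = 30/49
  d_2[B] = 4/7*1/7 + 3/7*5/7 = 19/49
d_2 = (A=30/49, B=19/49)

Answer: 30/49 19/49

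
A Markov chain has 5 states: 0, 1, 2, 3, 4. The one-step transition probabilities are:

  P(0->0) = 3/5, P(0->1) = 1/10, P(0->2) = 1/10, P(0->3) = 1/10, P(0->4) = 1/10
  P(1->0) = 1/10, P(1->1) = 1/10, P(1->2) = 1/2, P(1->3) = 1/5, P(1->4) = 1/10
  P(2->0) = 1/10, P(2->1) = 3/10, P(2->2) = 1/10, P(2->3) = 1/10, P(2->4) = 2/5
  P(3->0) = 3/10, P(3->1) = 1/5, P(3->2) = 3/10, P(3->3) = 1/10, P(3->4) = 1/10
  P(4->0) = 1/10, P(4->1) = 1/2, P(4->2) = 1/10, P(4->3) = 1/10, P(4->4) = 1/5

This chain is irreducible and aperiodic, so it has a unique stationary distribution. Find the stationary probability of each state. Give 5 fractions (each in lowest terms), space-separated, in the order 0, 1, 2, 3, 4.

The stationary distribution satisfies pi = pi * P, i.e.:
  pi_0 = 3/5*pi_0 + 1/10*pi_1 + 1/10*pi_2 + 3/10*pi_3 + 1/10*pi_4
  pi_1 = 1/10*pi_0 + 1/10*pi_1 + 3/10*pi_2 + 1/5*pi_3 + 1/2*pi_4
  pi_2 = 1/10*pi_0 + 1/2*pi_1 + 1/10*pi_2 + 3/10*pi_3 + 1/10*pi_4
  pi_3 = 1/10*pi_0 + 1/5*pi_1 + 1/10*pi_2 + 1/10*pi_3 + 1/10*pi_4
  pi_4 = 1/10*pi_0 + 1/10*pi_1 + 2/5*pi_2 + 1/10*pi_3 + 1/5*pi_4
with normalization: pi_0 + pi_1 + pi_2 + pi_3 + pi_4 = 1.

Using the first 4 balance equations plus normalization, the linear system A*pi = b is:
  [-2/5, 1/10, 1/10, 3/10, 1/10] . pi = 0
  [1/10, -9/10, 3/10, 1/5, 1/2] . pi = 0
  [1/10, 1/2, -9/10, 3/10, 1/10] . pi = 0
  [1/10, 1/5, 1/10, -9/10, 1/10] . pi = 0
  [1, 1, 1, 1, 1] . pi = 1

Solving yields:
  pi_0 = 953/3825
  pi_1 = 35/153
  pi_2 = 551/2550
  pi_3 = 94/765
  pi_4 = 467/2550

Verification (pi * P):
  953/3825*3/5 + 35/153*1/10 + 551/2550*1/10 + 94/765*3/10 + 467/2550*1/10 = 953/3825 = pi_0  (ok)
  953/3825*1/10 + 35/153*1/10 + 551/2550*3/10 + 94/765*1/5 + 467/2550*1/2 = 35/153 = pi_1  (ok)
  953/3825*1/10 + 35/153*1/2 + 551/2550*1/10 + 94/765*3/10 + 467/2550*1/10 = 551/2550 = pi_2  (ok)
  953/3825*1/10 + 35/153*1/5 + 551/2550*1/10 + 94/765*1/10 + 467/2550*1/10 = 94/765 = pi_3  (ok)
  953/3825*1/10 + 35/153*1/10 + 551/2550*2/5 + 94/765*1/10 + 467/2550*1/5 = 467/2550 = pi_4  (ok)

Answer: 953/3825 35/153 551/2550 94/765 467/2550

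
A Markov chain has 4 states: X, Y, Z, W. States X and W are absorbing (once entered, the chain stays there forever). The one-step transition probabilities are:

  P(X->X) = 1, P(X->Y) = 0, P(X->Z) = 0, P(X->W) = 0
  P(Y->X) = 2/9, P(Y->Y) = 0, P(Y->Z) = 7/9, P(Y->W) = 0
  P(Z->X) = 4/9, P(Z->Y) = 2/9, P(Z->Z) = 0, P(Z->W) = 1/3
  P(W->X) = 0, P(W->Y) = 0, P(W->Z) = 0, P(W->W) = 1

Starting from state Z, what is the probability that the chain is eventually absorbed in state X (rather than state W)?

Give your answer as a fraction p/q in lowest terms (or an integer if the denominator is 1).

Let a_i = P(absorbed in X | start in state i).
Boundary conditions: a_X = 1, a_W = 0.
For each transient state i, a_i = sum_j P(i->j) * a_j:
  a_Y = 2/9*a_X + 0*a_Y + 7/9*a_Z + 0*a_W
  a_Z = 4/9*a_X + 2/9*a_Y + 0*a_Z + 1/3*a_W

Substituting a_X = 1 and a_W = 0, rearrange to (I - Q) a = r where r[i] = P(i -> X):
  [1, -7/9] . (a_Y, a_Z) = 2/9
  [-2/9, 1] . (a_Y, a_Z) = 4/9

Solving yields:
  a_Y = 46/67
  a_Z = 40/67

Starting state is Z, so the absorption probability is a_Z = 40/67.

Answer: 40/67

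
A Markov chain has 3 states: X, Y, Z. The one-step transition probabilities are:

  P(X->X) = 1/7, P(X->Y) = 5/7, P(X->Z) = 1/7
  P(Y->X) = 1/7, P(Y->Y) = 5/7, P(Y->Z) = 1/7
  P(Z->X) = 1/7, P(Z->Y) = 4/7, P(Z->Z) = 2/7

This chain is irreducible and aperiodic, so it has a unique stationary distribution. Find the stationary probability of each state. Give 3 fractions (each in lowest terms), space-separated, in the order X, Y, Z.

Answer: 1/7 29/42 1/6

Derivation:
The stationary distribution satisfies pi = pi * P, i.e.:
  pi_X = 1/7*pi_X + 1/7*pi_Y + 1/7*pi_Z
  pi_Y = 5/7*pi_X + 5/7*pi_Y + 4/7*pi_Z
  pi_Z = 1/7*pi_X + 1/7*pi_Y + 2/7*pi_Z
with normalization: pi_X + pi_Y + pi_Z = 1.

Using the first 2 balance equations plus normalization, the linear system A*pi = b is:
  [-6/7, 1/7, 1/7] . pi = 0
  [5/7, -2/7, 4/7] . pi = 0
  [1, 1, 1] . pi = 1

Solving yields:
  pi_X = 1/7
  pi_Y = 29/42
  pi_Z = 1/6

Verification (pi * P):
  1/7*1/7 + 29/42*1/7 + 1/6*1/7 = 1/7 = pi_X  (ok)
  1/7*5/7 + 29/42*5/7 + 1/6*4/7 = 29/42 = pi_Y  (ok)
  1/7*1/7 + 29/42*1/7 + 1/6*2/7 = 1/6 = pi_Z  (ok)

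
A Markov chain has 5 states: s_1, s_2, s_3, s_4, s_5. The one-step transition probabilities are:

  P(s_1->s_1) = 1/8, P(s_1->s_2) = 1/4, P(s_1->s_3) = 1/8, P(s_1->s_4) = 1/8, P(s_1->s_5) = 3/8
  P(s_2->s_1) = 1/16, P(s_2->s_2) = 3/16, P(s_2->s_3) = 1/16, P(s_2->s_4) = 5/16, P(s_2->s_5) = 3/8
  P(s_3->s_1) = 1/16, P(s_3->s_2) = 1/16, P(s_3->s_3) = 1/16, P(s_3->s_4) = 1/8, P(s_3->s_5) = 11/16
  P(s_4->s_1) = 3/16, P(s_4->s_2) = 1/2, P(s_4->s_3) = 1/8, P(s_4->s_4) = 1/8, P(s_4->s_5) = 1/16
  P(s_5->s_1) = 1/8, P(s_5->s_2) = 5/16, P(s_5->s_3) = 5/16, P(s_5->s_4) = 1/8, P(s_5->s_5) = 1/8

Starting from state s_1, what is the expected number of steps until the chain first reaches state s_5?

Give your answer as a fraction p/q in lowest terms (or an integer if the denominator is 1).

Let h_i = expected steps to first reach s_5 from state i.
Boundary: h_s_5 = 0.
First-step equations for the other states:
  h_s_1 = 1 + 1/8*h_s_1 + 1/4*h_s_2 + 1/8*h_s_3 + 1/8*h_s_4 + 3/8*h_s_5
  h_s_2 = 1 + 1/16*h_s_1 + 3/16*h_s_2 + 1/16*h_s_3 + 5/16*h_s_4 + 3/8*h_s_5
  h_s_3 = 1 + 1/16*h_s_1 + 1/16*h_s_2 + 1/16*h_s_3 + 1/8*h_s_4 + 11/16*h_s_5
  h_s_4 = 1 + 3/16*h_s_1 + 1/2*h_s_2 + 1/8*h_s_3 + 1/8*h_s_4 + 1/16*h_s_5

Substituting h_s_5 = 0 and rearranging gives the linear system (I - Q) h = 1:
  [7/8, -1/4, -1/8, -1/8] . (h_s_1, h_s_2, h_s_3, h_s_4) = 1
  [-1/16, 13/16, -1/16, -5/16] . (h_s_1, h_s_2, h_s_3, h_s_4) = 1
  [-1/16, -1/16, 15/16, -1/8] . (h_s_1, h_s_2, h_s_3, h_s_4) = 1
  [-3/16, -1/2, -1/8, 7/8] . (h_s_1, h_s_2, h_s_3, h_s_4) = 1

Solving yields:
  h_s_1 = 34976/12341
  h_s_2 = 37656/12341
  h_s_3 = 24216/12341
  h_s_4 = 1136/301

Starting state is s_1, so the expected hitting time is h_s_1 = 34976/12341.

Answer: 34976/12341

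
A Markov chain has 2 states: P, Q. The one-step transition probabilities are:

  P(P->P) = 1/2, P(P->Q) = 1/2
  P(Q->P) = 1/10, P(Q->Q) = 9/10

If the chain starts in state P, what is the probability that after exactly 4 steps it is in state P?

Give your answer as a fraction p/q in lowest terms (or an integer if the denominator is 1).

Answer: 47/250

Derivation:
Computing P^4 by repeated multiplication:
P^1 =
  P: [1/2, 1/2]
  Q: [1/10, 9/10]
P^2 =
  P: [3/10, 7/10]
  Q: [7/50, 43/50]
P^3 =
  P: [11/50, 39/50]
  Q: [39/250, 211/250]
P^4 =
  P: [47/250, 203/250]
  Q: [203/1250, 1047/1250]

(P^4)[P -> P] = 47/250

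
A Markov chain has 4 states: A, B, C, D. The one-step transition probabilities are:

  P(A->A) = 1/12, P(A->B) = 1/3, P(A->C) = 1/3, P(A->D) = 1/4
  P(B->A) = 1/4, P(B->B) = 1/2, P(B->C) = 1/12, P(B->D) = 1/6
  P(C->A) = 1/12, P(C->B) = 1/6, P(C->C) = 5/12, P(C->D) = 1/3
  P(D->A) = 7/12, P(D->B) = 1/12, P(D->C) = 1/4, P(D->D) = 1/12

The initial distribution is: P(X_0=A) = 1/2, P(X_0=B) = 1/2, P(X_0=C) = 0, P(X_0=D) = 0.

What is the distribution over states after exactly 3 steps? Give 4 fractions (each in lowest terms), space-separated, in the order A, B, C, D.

Propagating the distribution step by step (d_{t+1} = d_t * P):
d_0 = (A=1/2, B=1/2, C=0, D=0)
  d_1[A] = 1/2*1/12 + 1/2*1/4 + 0*1/12 + 0*7/12 = 1/6
  d_1[B] = 1/2*1/3 + 1/2*1/2 + 0*1/6 + 0*1/12 = 5/12
  d_1[C] = 1/2*1/3 + 1/2*1/12 + 0*5/12 + 0*1/4 = 5/24
  d_1[D] = 1/2*1/4 + 1/2*1/6 + 0*1/3 + 0*1/12 = 5/24
d_1 = (A=1/6, B=5/12, C=5/24, D=5/24)
  d_2[A] = 1/6*1/12 + 5/12*1/4 + 5/24*1/12 + 5/24*7/12 = 37/144
  d_2[B] = 1/6*1/3 + 5/12*1/2 + 5/24*1/6 + 5/24*1/12 = 91/288
  d_2[C] = 1/6*1/3 + 5/12*1/12 + 5/24*5/12 + 5/24*1/4 = 11/48
  d_2[D] = 1/6*1/4 + 5/12*1/6 + 5/24*1/3 + 5/24*1/12 = 19/96
d_2 = (A=37/144, B=91/288, C=11/48, D=19/96)
  d_3[A] = 37/144*1/12 + 91/288*1/4 + 11/48*1/12 + 19/96*7/12 = 203/864
  d_3[B] = 37/144*1/3 + 91/288*1/2 + 11/48*1/6 + 19/96*1/12 = 1031/3456
  d_3[C] = 37/144*1/3 + 91/288*1/12 + 11/48*5/12 + 19/96*1/4 = 37/144
  d_3[D] = 37/144*1/4 + 91/288*1/6 + 11/48*1/3 + 19/96*1/12 = 725/3456
d_3 = (A=203/864, B=1031/3456, C=37/144, D=725/3456)

Answer: 203/864 1031/3456 37/144 725/3456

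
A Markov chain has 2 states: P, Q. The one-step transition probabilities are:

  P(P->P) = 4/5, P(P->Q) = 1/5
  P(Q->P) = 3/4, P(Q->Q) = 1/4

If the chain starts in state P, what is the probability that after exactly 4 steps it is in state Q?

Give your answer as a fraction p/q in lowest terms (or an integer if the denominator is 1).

Computing P^4 by repeated multiplication:
P^1 =
  P: [4/5, 1/5]
  Q: [3/4, 1/4]
P^2 =
  P: [79/100, 21/100]
  Q: [63/80, 17/80]
P^3 =
  P: [1579/2000, 421/2000]
  Q: [1263/1600, 337/1600]
P^4 =
  P: [31579/40000, 8421/40000]
  Q: [25263/32000, 6737/32000]

(P^4)[P -> Q] = 8421/40000

Answer: 8421/40000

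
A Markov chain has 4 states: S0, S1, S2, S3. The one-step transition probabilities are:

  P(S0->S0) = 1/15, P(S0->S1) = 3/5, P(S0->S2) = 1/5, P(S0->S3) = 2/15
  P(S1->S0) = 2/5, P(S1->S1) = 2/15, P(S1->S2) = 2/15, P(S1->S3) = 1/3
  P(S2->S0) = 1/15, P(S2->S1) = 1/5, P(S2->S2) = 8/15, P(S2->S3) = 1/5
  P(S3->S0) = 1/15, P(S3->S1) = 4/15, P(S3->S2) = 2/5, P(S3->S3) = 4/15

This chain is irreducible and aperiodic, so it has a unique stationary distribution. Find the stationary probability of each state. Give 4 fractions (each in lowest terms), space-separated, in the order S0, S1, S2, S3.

The stationary distribution satisfies pi = pi * P, i.e.:
  pi_S0 = 1/15*pi_S0 + 2/5*pi_S1 + 1/15*pi_S2 + 1/15*pi_S3
  pi_S1 = 3/5*pi_S0 + 2/15*pi_S1 + 1/5*pi_S2 + 4/15*pi_S3
  pi_S2 = 1/5*pi_S0 + 2/15*pi_S1 + 8/15*pi_S2 + 2/5*pi_S3
  pi_S3 = 2/15*pi_S0 + 1/3*pi_S1 + 1/5*pi_S2 + 4/15*pi_S3
with normalization: pi_S0 + pi_S1 + pi_S2 + pi_S3 = 1.

Using the first 3 balance equations plus normalization, the linear system A*pi = b is:
  [-14/15, 2/5, 1/15, 1/15] . pi = 0
  [3/5, -13/15, 1/5, 4/15] . pi = 0
  [1/5, 2/15, -7/15, 2/5] . pi = 0
  [1, 1, 1, 1] . pi = 1

Solving yields:
  pi_S0 = 447/2915
  pi_S1 = 758/2915
  pi_S2 = 1009/2915
  pi_S3 = 701/2915

Verification (pi * P):
  447/2915*1/15 + 758/2915*2/5 + 1009/2915*1/15 + 701/2915*1/15 = 447/2915 = pi_S0  (ok)
  447/2915*3/5 + 758/2915*2/15 + 1009/2915*1/5 + 701/2915*4/15 = 758/2915 = pi_S1  (ok)
  447/2915*1/5 + 758/2915*2/15 + 1009/2915*8/15 + 701/2915*2/5 = 1009/2915 = pi_S2  (ok)
  447/2915*2/15 + 758/2915*1/3 + 1009/2915*1/5 + 701/2915*4/15 = 701/2915 = pi_S3  (ok)

Answer: 447/2915 758/2915 1009/2915 701/2915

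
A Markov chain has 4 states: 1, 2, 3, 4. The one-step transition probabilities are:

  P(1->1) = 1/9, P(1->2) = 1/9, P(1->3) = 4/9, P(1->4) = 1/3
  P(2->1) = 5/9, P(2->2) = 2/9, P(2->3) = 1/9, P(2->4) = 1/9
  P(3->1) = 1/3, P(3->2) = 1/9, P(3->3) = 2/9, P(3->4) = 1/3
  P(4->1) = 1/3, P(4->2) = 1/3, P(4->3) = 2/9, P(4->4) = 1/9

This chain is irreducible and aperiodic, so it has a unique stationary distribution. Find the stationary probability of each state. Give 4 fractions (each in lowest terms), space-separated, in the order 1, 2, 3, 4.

Answer: 155/506 17/92 273/1012 11/46

Derivation:
The stationary distribution satisfies pi = pi * P, i.e.:
  pi_1 = 1/9*pi_1 + 5/9*pi_2 + 1/3*pi_3 + 1/3*pi_4
  pi_2 = 1/9*pi_1 + 2/9*pi_2 + 1/9*pi_3 + 1/3*pi_4
  pi_3 = 4/9*pi_1 + 1/9*pi_2 + 2/9*pi_3 + 2/9*pi_4
  pi_4 = 1/3*pi_1 + 1/9*pi_2 + 1/3*pi_3 + 1/9*pi_4
with normalization: pi_1 + pi_2 + pi_3 + pi_4 = 1.

Using the first 3 balance equations plus normalization, the linear system A*pi = b is:
  [-8/9, 5/9, 1/3, 1/3] . pi = 0
  [1/9, -7/9, 1/9, 1/3] . pi = 0
  [4/9, 1/9, -7/9, 2/9] . pi = 0
  [1, 1, 1, 1] . pi = 1

Solving yields:
  pi_1 = 155/506
  pi_2 = 17/92
  pi_3 = 273/1012
  pi_4 = 11/46

Verification (pi * P):
  155/506*1/9 + 17/92*5/9 + 273/1012*1/3 + 11/46*1/3 = 155/506 = pi_1  (ok)
  155/506*1/9 + 17/92*2/9 + 273/1012*1/9 + 11/46*1/3 = 17/92 = pi_2  (ok)
  155/506*4/9 + 17/92*1/9 + 273/1012*2/9 + 11/46*2/9 = 273/1012 = pi_3  (ok)
  155/506*1/3 + 17/92*1/9 + 273/1012*1/3 + 11/46*1/9 = 11/46 = pi_4  (ok)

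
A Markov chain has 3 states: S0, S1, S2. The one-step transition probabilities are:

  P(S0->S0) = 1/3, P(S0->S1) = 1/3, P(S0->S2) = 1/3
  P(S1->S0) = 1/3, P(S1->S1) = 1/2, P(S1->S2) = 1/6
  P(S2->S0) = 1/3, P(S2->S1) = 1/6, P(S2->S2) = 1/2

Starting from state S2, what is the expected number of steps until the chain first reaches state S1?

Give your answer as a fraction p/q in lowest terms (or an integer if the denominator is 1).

Let h_i = expected steps to first reach S1 from state i.
Boundary: h_S1 = 0.
First-step equations for the other states:
  h_S0 = 1 + 1/3*h_S0 + 1/3*h_S1 + 1/3*h_S2
  h_S2 = 1 + 1/3*h_S0 + 1/6*h_S1 + 1/2*h_S2

Substituting h_S1 = 0 and rearranging gives the linear system (I - Q) h = 1:
  [2/3, -1/3] . (h_S0, h_S2) = 1
  [-1/3, 1/2] . (h_S0, h_S2) = 1

Solving yields:
  h_S0 = 15/4
  h_S2 = 9/2

Starting state is S2, so the expected hitting time is h_S2 = 9/2.

Answer: 9/2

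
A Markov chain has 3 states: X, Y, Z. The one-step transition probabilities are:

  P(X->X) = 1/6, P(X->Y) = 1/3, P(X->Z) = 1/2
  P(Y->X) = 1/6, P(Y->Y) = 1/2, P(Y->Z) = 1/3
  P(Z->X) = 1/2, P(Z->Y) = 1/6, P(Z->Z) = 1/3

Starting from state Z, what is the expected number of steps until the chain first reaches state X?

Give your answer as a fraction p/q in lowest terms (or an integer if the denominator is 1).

Answer: 12/5

Derivation:
Let h_i = expected steps to first reach X from state i.
Boundary: h_X = 0.
First-step equations for the other states:
  h_Y = 1 + 1/6*h_X + 1/2*h_Y + 1/3*h_Z
  h_Z = 1 + 1/2*h_X + 1/6*h_Y + 1/3*h_Z

Substituting h_X = 0 and rearranging gives the linear system (I - Q) h = 1:
  [1/2, -1/3] . (h_Y, h_Z) = 1
  [-1/6, 2/3] . (h_Y, h_Z) = 1

Solving yields:
  h_Y = 18/5
  h_Z = 12/5

Starting state is Z, so the expected hitting time is h_Z = 12/5.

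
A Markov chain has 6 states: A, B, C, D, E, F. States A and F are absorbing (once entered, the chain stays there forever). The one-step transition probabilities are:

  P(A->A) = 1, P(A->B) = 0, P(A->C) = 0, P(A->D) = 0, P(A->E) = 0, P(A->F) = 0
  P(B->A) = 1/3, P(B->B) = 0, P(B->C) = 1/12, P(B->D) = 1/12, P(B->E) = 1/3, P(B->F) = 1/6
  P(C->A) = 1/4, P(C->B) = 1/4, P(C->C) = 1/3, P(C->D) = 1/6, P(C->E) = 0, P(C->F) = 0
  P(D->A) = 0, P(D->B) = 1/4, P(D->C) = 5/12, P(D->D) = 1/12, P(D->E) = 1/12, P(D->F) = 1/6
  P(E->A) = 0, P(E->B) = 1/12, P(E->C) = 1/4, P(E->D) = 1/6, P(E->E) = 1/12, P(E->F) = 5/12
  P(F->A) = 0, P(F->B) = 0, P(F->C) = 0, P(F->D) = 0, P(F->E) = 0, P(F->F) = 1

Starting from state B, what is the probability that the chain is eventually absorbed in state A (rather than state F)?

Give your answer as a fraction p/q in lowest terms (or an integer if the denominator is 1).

Let a_i = P(absorbed in A | start in state i).
Boundary conditions: a_A = 1, a_F = 0.
For each transient state i, a_i = sum_j P(i->j) * a_j:
  a_B = 1/3*a_A + 0*a_B + 1/12*a_C + 1/12*a_D + 1/3*a_E + 1/6*a_F
  a_C = 1/4*a_A + 1/4*a_B + 1/3*a_C + 1/6*a_D + 0*a_E + 0*a_F
  a_D = 0*a_A + 1/4*a_B + 5/12*a_C + 1/12*a_D + 1/12*a_E + 1/6*a_F
  a_E = 0*a_A + 1/12*a_B + 1/4*a_C + 1/6*a_D + 1/12*a_E + 5/12*a_F

Substituting a_A = 1 and a_F = 0, rearrange to (I - Q) a = r where r[i] = P(i -> A):
  [1, -1/12, -1/12, -1/3] . (a_B, a_C, a_D, a_E) = 1/3
  [-1/4, 2/3, -1/6, 0] . (a_B, a_C, a_D, a_E) = 1/4
  [-1/4, -5/12, 11/12, -1/12] . (a_B, a_C, a_D, a_E) = 0
  [-1/12, -1/4, -1/6, 11/12] . (a_B, a_C, a_D, a_E) = 0

Solving yields:
  a_B = 4391/8069
  a_C = 5678/8069
  a_D = 4022/8069
  a_E = 2679/8069

Starting state is B, so the absorption probability is a_B = 4391/8069.

Answer: 4391/8069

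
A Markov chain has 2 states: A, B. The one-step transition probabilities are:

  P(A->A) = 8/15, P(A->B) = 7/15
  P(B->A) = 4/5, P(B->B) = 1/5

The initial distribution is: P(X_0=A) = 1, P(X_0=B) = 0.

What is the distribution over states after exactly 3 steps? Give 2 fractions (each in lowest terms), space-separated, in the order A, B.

Propagating the distribution step by step (d_{t+1} = d_t * P):
d_0 = (A=1, B=0)
  d_1[A] = 1*8/15 + 0*4/5 = 8/15
  d_1[B] = 1*7/15 + 0*1/5 = 7/15
d_1 = (A=8/15, B=7/15)
  d_2[A] = 8/15*8/15 + 7/15*4/5 = 148/225
  d_2[B] = 8/15*7/15 + 7/15*1/5 = 77/225
d_2 = (A=148/225, B=77/225)
  d_3[A] = 148/225*8/15 + 77/225*4/5 = 2108/3375
  d_3[B] = 148/225*7/15 + 77/225*1/5 = 1267/3375
d_3 = (A=2108/3375, B=1267/3375)

Answer: 2108/3375 1267/3375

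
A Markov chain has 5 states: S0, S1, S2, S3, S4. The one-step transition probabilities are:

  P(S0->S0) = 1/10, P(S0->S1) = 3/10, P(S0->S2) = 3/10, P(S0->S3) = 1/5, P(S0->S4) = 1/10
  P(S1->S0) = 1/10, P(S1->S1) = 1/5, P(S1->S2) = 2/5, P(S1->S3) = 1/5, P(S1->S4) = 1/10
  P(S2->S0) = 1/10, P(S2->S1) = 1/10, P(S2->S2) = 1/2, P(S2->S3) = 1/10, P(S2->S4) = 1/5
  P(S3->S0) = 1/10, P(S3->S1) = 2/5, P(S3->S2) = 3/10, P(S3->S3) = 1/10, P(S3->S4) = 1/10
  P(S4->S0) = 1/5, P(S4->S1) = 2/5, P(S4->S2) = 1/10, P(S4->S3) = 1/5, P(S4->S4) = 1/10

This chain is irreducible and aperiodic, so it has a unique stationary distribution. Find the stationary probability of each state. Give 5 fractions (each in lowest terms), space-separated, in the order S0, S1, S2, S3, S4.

Answer: 1153/10141 2347/10141 3749/10141 1503/10141 1389/10141

Derivation:
The stationary distribution satisfies pi = pi * P, i.e.:
  pi_S0 = 1/10*pi_S0 + 1/10*pi_S1 + 1/10*pi_S2 + 1/10*pi_S3 + 1/5*pi_S4
  pi_S1 = 3/10*pi_S0 + 1/5*pi_S1 + 1/10*pi_S2 + 2/5*pi_S3 + 2/5*pi_S4
  pi_S2 = 3/10*pi_S0 + 2/5*pi_S1 + 1/2*pi_S2 + 3/10*pi_S3 + 1/10*pi_S4
  pi_S3 = 1/5*pi_S0 + 1/5*pi_S1 + 1/10*pi_S2 + 1/10*pi_S3 + 1/5*pi_S4
  pi_S4 = 1/10*pi_S0 + 1/10*pi_S1 + 1/5*pi_S2 + 1/10*pi_S3 + 1/10*pi_S4
with normalization: pi_S0 + pi_S1 + pi_S2 + pi_S3 + pi_S4 = 1.

Using the first 4 balance equations plus normalization, the linear system A*pi = b is:
  [-9/10, 1/10, 1/10, 1/10, 1/5] . pi = 0
  [3/10, -4/5, 1/10, 2/5, 2/5] . pi = 0
  [3/10, 2/5, -1/2, 3/10, 1/10] . pi = 0
  [1/5, 1/5, 1/10, -9/10, 1/5] . pi = 0
  [1, 1, 1, 1, 1] . pi = 1

Solving yields:
  pi_S0 = 1153/10141
  pi_S1 = 2347/10141
  pi_S2 = 3749/10141
  pi_S3 = 1503/10141
  pi_S4 = 1389/10141

Verification (pi * P):
  1153/10141*1/10 + 2347/10141*1/10 + 3749/10141*1/10 + 1503/10141*1/10 + 1389/10141*1/5 = 1153/10141 = pi_S0  (ok)
  1153/10141*3/10 + 2347/10141*1/5 + 3749/10141*1/10 + 1503/10141*2/5 + 1389/10141*2/5 = 2347/10141 = pi_S1  (ok)
  1153/10141*3/10 + 2347/10141*2/5 + 3749/10141*1/2 + 1503/10141*3/10 + 1389/10141*1/10 = 3749/10141 = pi_S2  (ok)
  1153/10141*1/5 + 2347/10141*1/5 + 3749/10141*1/10 + 1503/10141*1/10 + 1389/10141*1/5 = 1503/10141 = pi_S3  (ok)
  1153/10141*1/10 + 2347/10141*1/10 + 3749/10141*1/5 + 1503/10141*1/10 + 1389/10141*1/10 = 1389/10141 = pi_S4  (ok)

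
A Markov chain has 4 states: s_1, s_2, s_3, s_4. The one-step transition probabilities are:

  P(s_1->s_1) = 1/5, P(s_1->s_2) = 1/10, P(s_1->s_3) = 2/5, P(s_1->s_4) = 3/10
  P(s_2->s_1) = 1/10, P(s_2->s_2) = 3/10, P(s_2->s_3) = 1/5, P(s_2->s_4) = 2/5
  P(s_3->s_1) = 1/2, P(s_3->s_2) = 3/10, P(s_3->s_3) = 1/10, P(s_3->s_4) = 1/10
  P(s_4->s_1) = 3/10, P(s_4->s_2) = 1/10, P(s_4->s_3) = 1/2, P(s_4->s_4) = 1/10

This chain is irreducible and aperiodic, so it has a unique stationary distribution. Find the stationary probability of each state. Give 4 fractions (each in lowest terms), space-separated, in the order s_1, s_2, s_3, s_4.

The stationary distribution satisfies pi = pi * P, i.e.:
  pi_s_1 = 1/5*pi_s_1 + 1/10*pi_s_2 + 1/2*pi_s_3 + 3/10*pi_s_4
  pi_s_2 = 1/10*pi_s_1 + 3/10*pi_s_2 + 3/10*pi_s_3 + 1/10*pi_s_4
  pi_s_3 = 2/5*pi_s_1 + 1/5*pi_s_2 + 1/10*pi_s_3 + 1/2*pi_s_4
  pi_s_4 = 3/10*pi_s_1 + 2/5*pi_s_2 + 1/10*pi_s_3 + 1/10*pi_s_4
with normalization: pi_s_1 + pi_s_2 + pi_s_3 + pi_s_4 = 1.

Using the first 3 balance equations plus normalization, the linear system A*pi = b is:
  [-4/5, 1/10, 1/2, 3/10] . pi = 0
  [1/10, -7/10, 3/10, 1/10] . pi = 0
  [2/5, 1/5, -9/10, 1/2] . pi = 0
  [1, 1, 1, 1] . pi = 1

Solving yields:
  pi_s_1 = 38/131
  pi_s_2 = 26/131
  pi_s_3 = 77/262
  pi_s_4 = 57/262

Verification (pi * P):
  38/131*1/5 + 26/131*1/10 + 77/262*1/2 + 57/262*3/10 = 38/131 = pi_s_1  (ok)
  38/131*1/10 + 26/131*3/10 + 77/262*3/10 + 57/262*1/10 = 26/131 = pi_s_2  (ok)
  38/131*2/5 + 26/131*1/5 + 77/262*1/10 + 57/262*1/2 = 77/262 = pi_s_3  (ok)
  38/131*3/10 + 26/131*2/5 + 77/262*1/10 + 57/262*1/10 = 57/262 = pi_s_4  (ok)

Answer: 38/131 26/131 77/262 57/262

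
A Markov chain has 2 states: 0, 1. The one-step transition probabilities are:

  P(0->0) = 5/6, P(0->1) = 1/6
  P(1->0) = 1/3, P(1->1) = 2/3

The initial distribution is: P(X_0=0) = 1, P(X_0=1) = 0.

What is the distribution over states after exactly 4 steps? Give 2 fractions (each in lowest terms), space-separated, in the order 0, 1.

Propagating the distribution step by step (d_{t+1} = d_t * P):
d_0 = (0=1, 1=0)
  d_1[0] = 1*5/6 + 0*1/3 = 5/6
  d_1[1] = 1*1/6 + 0*2/3 = 1/6
d_1 = (0=5/6, 1=1/6)
  d_2[0] = 5/6*5/6 + 1/6*1/3 = 3/4
  d_2[1] = 5/6*1/6 + 1/6*2/3 = 1/4
d_2 = (0=3/4, 1=1/4)
  d_3[0] = 3/4*5/6 + 1/4*1/3 = 17/24
  d_3[1] = 3/4*1/6 + 1/4*2/3 = 7/24
d_3 = (0=17/24, 1=7/24)
  d_4[0] = 17/24*5/6 + 7/24*1/3 = 11/16
  d_4[1] = 17/24*1/6 + 7/24*2/3 = 5/16
d_4 = (0=11/16, 1=5/16)

Answer: 11/16 5/16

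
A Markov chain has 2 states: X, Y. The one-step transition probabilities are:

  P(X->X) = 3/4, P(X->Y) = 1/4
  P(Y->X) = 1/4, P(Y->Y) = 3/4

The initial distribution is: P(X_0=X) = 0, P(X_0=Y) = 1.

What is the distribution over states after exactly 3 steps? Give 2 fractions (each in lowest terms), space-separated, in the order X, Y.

Propagating the distribution step by step (d_{t+1} = d_t * P):
d_0 = (X=0, Y=1)
  d_1[X] = 0*3/4 + 1*1/4 = 1/4
  d_1[Y] = 0*1/4 + 1*3/4 = 3/4
d_1 = (X=1/4, Y=3/4)
  d_2[X] = 1/4*3/4 + 3/4*1/4 = 3/8
  d_2[Y] = 1/4*1/4 + 3/4*3/4 = 5/8
d_2 = (X=3/8, Y=5/8)
  d_3[X] = 3/8*3/4 + 5/8*1/4 = 7/16
  d_3[Y] = 3/8*1/4 + 5/8*3/4 = 9/16
d_3 = (X=7/16, Y=9/16)

Answer: 7/16 9/16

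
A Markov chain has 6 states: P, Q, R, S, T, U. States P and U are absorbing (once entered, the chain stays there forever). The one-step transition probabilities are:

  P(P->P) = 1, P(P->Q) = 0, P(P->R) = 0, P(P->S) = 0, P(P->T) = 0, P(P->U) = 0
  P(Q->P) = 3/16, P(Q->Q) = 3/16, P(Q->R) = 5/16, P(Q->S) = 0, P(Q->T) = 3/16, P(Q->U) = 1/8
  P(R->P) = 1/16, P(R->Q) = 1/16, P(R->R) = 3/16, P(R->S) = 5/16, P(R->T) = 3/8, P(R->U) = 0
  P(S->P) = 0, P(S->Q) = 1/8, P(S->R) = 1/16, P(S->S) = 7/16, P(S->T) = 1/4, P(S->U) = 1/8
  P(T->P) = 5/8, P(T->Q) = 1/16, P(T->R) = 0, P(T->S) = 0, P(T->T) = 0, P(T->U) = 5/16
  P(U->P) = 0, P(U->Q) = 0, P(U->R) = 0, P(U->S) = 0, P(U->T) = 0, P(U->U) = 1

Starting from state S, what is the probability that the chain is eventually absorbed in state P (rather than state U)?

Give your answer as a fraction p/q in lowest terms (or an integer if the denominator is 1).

Answer: 303/602

Derivation:
Let a_i = P(absorbed in P | start in state i).
Boundary conditions: a_P = 1, a_U = 0.
For each transient state i, a_i = sum_j P(i->j) * a_j:
  a_Q = 3/16*a_P + 3/16*a_Q + 5/16*a_R + 0*a_S + 3/16*a_T + 1/8*a_U
  a_R = 1/16*a_P + 1/16*a_Q + 3/16*a_R + 5/16*a_S + 3/8*a_T + 0*a_U
  a_S = 0*a_P + 1/8*a_Q + 1/16*a_R + 7/16*a_S + 1/4*a_T + 1/8*a_U
  a_T = 5/8*a_P + 1/16*a_Q + 0*a_R + 0*a_S + 0*a_T + 5/16*a_U

Substituting a_P = 1 and a_U = 0, rearrange to (I - Q) a = r where r[i] = P(i -> P):
  [13/16, -5/16, 0, -3/16] . (a_Q, a_R, a_S, a_T) = 3/16
  [-1/16, 13/16, -5/16, -3/8] . (a_Q, a_R, a_S, a_T) = 1/16
  [-1/8, -1/16, 9/16, -1/4] . (a_Q, a_R, a_S, a_T) = 0
  [-1/16, 0, 0, 1] . (a_Q, a_R, a_S, a_T) = 5/8

Solving yields:
  a_Q = 6578/10535
  a_R = 13169/21070
  a_S = 303/602
  a_T = 13991/21070

Starting state is S, so the absorption probability is a_S = 303/602.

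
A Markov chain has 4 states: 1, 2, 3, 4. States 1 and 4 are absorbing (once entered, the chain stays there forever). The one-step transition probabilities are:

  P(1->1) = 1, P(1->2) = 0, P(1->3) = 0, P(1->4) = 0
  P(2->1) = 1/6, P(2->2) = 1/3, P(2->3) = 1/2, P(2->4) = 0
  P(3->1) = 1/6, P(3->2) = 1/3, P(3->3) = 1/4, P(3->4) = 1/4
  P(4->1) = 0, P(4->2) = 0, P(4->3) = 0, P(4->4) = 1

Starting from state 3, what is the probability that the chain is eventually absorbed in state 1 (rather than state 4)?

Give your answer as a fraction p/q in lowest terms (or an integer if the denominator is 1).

Answer: 1/2

Derivation:
Let a_i = P(absorbed in 1 | start in state i).
Boundary conditions: a_1 = 1, a_4 = 0.
For each transient state i, a_i = sum_j P(i->j) * a_j:
  a_2 = 1/6*a_1 + 1/3*a_2 + 1/2*a_3 + 0*a_4
  a_3 = 1/6*a_1 + 1/3*a_2 + 1/4*a_3 + 1/4*a_4

Substituting a_1 = 1 and a_4 = 0, rearrange to (I - Q) a = r where r[i] = P(i -> 1):
  [2/3, -1/2] . (a_2, a_3) = 1/6
  [-1/3, 3/4] . (a_2, a_3) = 1/6

Solving yields:
  a_2 = 5/8
  a_3 = 1/2

Starting state is 3, so the absorption probability is a_3 = 1/2.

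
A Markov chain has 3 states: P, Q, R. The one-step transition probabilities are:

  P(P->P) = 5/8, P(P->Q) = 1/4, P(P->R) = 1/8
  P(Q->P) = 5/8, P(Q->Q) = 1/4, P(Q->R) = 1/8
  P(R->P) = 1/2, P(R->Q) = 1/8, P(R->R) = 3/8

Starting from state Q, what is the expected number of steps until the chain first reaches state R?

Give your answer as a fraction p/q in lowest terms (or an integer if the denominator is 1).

Let h_i = expected steps to first reach R from state i.
Boundary: h_R = 0.
First-step equations for the other states:
  h_P = 1 + 5/8*h_P + 1/4*h_Q + 1/8*h_R
  h_Q = 1 + 5/8*h_P + 1/4*h_Q + 1/8*h_R

Substituting h_R = 0 and rearranging gives the linear system (I - Q) h = 1:
  [3/8, -1/4] . (h_P, h_Q) = 1
  [-5/8, 3/4] . (h_P, h_Q) = 1

Solving yields:
  h_P = 8
  h_Q = 8

Starting state is Q, so the expected hitting time is h_Q = 8.

Answer: 8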